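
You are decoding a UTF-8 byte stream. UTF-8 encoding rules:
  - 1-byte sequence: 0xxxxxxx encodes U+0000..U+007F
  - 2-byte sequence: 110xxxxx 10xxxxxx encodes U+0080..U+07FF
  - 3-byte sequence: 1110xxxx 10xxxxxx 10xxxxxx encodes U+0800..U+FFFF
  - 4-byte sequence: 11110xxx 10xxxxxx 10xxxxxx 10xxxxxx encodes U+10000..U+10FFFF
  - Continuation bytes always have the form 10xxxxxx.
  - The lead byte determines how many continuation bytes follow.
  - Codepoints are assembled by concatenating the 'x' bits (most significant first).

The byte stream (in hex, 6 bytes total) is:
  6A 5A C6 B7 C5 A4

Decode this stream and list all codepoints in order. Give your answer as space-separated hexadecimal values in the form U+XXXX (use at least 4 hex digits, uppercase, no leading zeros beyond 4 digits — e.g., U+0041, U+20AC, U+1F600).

Byte[0]=6A: 1-byte ASCII. cp=U+006A
Byte[1]=5A: 1-byte ASCII. cp=U+005A
Byte[2]=C6: 2-byte lead, need 1 cont bytes. acc=0x6
Byte[3]=B7: continuation. acc=(acc<<6)|0x37=0x1B7
Completed: cp=U+01B7 (starts at byte 2)
Byte[4]=C5: 2-byte lead, need 1 cont bytes. acc=0x5
Byte[5]=A4: continuation. acc=(acc<<6)|0x24=0x164
Completed: cp=U+0164 (starts at byte 4)

Answer: U+006A U+005A U+01B7 U+0164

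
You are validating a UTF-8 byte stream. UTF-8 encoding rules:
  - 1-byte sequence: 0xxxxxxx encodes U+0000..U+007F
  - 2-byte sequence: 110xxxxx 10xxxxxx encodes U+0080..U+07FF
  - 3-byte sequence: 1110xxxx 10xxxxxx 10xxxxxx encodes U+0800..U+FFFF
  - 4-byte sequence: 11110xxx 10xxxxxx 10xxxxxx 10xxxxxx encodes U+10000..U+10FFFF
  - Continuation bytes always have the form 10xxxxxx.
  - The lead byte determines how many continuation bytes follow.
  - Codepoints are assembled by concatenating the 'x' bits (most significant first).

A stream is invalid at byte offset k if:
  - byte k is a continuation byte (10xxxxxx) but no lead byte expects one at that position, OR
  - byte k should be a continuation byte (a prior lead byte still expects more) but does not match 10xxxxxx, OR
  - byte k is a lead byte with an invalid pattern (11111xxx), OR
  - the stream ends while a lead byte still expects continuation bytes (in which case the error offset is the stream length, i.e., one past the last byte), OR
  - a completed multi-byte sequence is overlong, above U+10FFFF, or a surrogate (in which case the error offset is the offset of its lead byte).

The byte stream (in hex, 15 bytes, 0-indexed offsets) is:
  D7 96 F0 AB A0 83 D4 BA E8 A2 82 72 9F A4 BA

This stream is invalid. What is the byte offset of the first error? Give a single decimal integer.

Answer: 12

Derivation:
Byte[0]=D7: 2-byte lead, need 1 cont bytes. acc=0x17
Byte[1]=96: continuation. acc=(acc<<6)|0x16=0x5D6
Completed: cp=U+05D6 (starts at byte 0)
Byte[2]=F0: 4-byte lead, need 3 cont bytes. acc=0x0
Byte[3]=AB: continuation. acc=(acc<<6)|0x2B=0x2B
Byte[4]=A0: continuation. acc=(acc<<6)|0x20=0xAE0
Byte[5]=83: continuation. acc=(acc<<6)|0x03=0x2B803
Completed: cp=U+2B803 (starts at byte 2)
Byte[6]=D4: 2-byte lead, need 1 cont bytes. acc=0x14
Byte[7]=BA: continuation. acc=(acc<<6)|0x3A=0x53A
Completed: cp=U+053A (starts at byte 6)
Byte[8]=E8: 3-byte lead, need 2 cont bytes. acc=0x8
Byte[9]=A2: continuation. acc=(acc<<6)|0x22=0x222
Byte[10]=82: continuation. acc=(acc<<6)|0x02=0x8882
Completed: cp=U+8882 (starts at byte 8)
Byte[11]=72: 1-byte ASCII. cp=U+0072
Byte[12]=9F: INVALID lead byte (not 0xxx/110x/1110/11110)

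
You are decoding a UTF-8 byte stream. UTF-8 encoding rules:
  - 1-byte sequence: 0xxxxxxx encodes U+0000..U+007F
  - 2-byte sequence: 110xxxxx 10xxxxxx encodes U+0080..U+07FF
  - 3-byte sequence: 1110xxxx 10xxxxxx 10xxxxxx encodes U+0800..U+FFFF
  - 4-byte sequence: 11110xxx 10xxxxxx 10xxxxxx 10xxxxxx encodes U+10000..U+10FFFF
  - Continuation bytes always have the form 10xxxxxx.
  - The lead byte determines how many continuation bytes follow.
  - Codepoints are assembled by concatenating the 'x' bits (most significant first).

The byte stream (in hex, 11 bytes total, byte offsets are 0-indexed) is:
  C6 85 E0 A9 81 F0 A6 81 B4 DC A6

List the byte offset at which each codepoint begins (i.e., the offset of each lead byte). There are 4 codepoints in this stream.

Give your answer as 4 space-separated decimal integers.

Byte[0]=C6: 2-byte lead, need 1 cont bytes. acc=0x6
Byte[1]=85: continuation. acc=(acc<<6)|0x05=0x185
Completed: cp=U+0185 (starts at byte 0)
Byte[2]=E0: 3-byte lead, need 2 cont bytes. acc=0x0
Byte[3]=A9: continuation. acc=(acc<<6)|0x29=0x29
Byte[4]=81: continuation. acc=(acc<<6)|0x01=0xA41
Completed: cp=U+0A41 (starts at byte 2)
Byte[5]=F0: 4-byte lead, need 3 cont bytes. acc=0x0
Byte[6]=A6: continuation. acc=(acc<<6)|0x26=0x26
Byte[7]=81: continuation. acc=(acc<<6)|0x01=0x981
Byte[8]=B4: continuation. acc=(acc<<6)|0x34=0x26074
Completed: cp=U+26074 (starts at byte 5)
Byte[9]=DC: 2-byte lead, need 1 cont bytes. acc=0x1C
Byte[10]=A6: continuation. acc=(acc<<6)|0x26=0x726
Completed: cp=U+0726 (starts at byte 9)

Answer: 0 2 5 9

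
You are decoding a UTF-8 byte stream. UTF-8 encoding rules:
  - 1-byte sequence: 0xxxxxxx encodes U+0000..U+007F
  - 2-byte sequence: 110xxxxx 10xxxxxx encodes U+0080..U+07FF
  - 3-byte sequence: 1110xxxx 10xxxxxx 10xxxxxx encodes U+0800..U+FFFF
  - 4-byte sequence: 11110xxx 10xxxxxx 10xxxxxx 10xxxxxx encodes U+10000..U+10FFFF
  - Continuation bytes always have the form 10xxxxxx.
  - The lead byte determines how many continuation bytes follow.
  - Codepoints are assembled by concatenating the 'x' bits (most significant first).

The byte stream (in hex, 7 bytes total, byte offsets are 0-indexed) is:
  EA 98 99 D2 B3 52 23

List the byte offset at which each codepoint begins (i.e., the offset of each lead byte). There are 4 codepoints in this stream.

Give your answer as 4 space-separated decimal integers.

Byte[0]=EA: 3-byte lead, need 2 cont bytes. acc=0xA
Byte[1]=98: continuation. acc=(acc<<6)|0x18=0x298
Byte[2]=99: continuation. acc=(acc<<6)|0x19=0xA619
Completed: cp=U+A619 (starts at byte 0)
Byte[3]=D2: 2-byte lead, need 1 cont bytes. acc=0x12
Byte[4]=B3: continuation. acc=(acc<<6)|0x33=0x4B3
Completed: cp=U+04B3 (starts at byte 3)
Byte[5]=52: 1-byte ASCII. cp=U+0052
Byte[6]=23: 1-byte ASCII. cp=U+0023

Answer: 0 3 5 6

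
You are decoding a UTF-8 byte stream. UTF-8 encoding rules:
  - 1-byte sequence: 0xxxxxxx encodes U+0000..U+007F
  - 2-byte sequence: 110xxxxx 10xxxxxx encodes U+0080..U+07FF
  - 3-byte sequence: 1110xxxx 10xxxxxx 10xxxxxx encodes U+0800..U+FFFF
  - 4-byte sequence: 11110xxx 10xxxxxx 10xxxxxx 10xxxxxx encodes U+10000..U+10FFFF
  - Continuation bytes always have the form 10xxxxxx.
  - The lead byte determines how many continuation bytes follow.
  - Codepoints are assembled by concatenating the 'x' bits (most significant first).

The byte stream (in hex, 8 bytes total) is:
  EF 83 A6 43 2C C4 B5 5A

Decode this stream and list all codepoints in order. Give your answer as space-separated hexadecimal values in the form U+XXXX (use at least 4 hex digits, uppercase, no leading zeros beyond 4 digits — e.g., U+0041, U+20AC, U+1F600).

Answer: U+F0E6 U+0043 U+002C U+0135 U+005A

Derivation:
Byte[0]=EF: 3-byte lead, need 2 cont bytes. acc=0xF
Byte[1]=83: continuation. acc=(acc<<6)|0x03=0x3C3
Byte[2]=A6: continuation. acc=(acc<<6)|0x26=0xF0E6
Completed: cp=U+F0E6 (starts at byte 0)
Byte[3]=43: 1-byte ASCII. cp=U+0043
Byte[4]=2C: 1-byte ASCII. cp=U+002C
Byte[5]=C4: 2-byte lead, need 1 cont bytes. acc=0x4
Byte[6]=B5: continuation. acc=(acc<<6)|0x35=0x135
Completed: cp=U+0135 (starts at byte 5)
Byte[7]=5A: 1-byte ASCII. cp=U+005A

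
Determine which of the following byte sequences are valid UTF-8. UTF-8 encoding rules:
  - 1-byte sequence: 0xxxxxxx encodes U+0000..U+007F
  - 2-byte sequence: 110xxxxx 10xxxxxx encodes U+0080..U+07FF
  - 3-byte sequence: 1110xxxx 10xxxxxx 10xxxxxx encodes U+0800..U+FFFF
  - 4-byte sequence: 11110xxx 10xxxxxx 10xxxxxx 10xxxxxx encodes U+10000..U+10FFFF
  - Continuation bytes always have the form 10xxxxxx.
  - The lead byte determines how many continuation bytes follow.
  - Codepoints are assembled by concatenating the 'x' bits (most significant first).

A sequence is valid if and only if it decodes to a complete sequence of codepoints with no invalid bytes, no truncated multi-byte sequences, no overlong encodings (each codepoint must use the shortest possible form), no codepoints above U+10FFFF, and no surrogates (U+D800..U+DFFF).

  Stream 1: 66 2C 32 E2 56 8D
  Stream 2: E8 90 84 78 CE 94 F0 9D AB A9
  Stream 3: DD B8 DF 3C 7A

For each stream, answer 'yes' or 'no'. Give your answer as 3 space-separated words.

Stream 1: error at byte offset 4. INVALID
Stream 2: decodes cleanly. VALID
Stream 3: error at byte offset 3. INVALID

Answer: no yes no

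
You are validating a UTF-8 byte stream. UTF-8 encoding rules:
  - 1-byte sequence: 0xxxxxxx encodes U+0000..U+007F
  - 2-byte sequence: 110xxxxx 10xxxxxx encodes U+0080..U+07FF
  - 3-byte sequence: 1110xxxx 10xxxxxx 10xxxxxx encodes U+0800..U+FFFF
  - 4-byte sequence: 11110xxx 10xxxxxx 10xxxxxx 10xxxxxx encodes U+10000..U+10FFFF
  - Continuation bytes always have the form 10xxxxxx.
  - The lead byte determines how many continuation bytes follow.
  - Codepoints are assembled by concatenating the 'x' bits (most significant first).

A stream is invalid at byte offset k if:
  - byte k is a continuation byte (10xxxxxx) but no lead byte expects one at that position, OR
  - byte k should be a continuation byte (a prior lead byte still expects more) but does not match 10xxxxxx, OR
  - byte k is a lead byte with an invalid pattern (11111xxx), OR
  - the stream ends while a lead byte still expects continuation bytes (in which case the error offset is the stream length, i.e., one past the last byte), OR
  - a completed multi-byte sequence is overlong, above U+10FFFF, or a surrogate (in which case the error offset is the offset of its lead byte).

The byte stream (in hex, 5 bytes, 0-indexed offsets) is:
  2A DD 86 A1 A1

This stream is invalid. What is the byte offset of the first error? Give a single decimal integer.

Answer: 3

Derivation:
Byte[0]=2A: 1-byte ASCII. cp=U+002A
Byte[1]=DD: 2-byte lead, need 1 cont bytes. acc=0x1D
Byte[2]=86: continuation. acc=(acc<<6)|0x06=0x746
Completed: cp=U+0746 (starts at byte 1)
Byte[3]=A1: INVALID lead byte (not 0xxx/110x/1110/11110)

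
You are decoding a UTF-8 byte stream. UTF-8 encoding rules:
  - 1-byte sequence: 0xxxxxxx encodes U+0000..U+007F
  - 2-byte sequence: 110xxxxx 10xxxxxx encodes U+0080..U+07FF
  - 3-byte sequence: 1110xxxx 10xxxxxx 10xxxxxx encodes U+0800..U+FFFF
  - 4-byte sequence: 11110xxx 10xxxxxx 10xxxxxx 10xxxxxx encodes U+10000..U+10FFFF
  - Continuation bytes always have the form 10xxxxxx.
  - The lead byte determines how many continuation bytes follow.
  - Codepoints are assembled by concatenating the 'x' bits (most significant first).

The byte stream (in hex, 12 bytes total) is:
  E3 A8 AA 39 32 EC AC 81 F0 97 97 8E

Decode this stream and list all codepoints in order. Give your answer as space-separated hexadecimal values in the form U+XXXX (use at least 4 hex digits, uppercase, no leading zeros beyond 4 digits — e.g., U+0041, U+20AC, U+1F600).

Byte[0]=E3: 3-byte lead, need 2 cont bytes. acc=0x3
Byte[1]=A8: continuation. acc=(acc<<6)|0x28=0xE8
Byte[2]=AA: continuation. acc=(acc<<6)|0x2A=0x3A2A
Completed: cp=U+3A2A (starts at byte 0)
Byte[3]=39: 1-byte ASCII. cp=U+0039
Byte[4]=32: 1-byte ASCII. cp=U+0032
Byte[5]=EC: 3-byte lead, need 2 cont bytes. acc=0xC
Byte[6]=AC: continuation. acc=(acc<<6)|0x2C=0x32C
Byte[7]=81: continuation. acc=(acc<<6)|0x01=0xCB01
Completed: cp=U+CB01 (starts at byte 5)
Byte[8]=F0: 4-byte lead, need 3 cont bytes. acc=0x0
Byte[9]=97: continuation. acc=(acc<<6)|0x17=0x17
Byte[10]=97: continuation. acc=(acc<<6)|0x17=0x5D7
Byte[11]=8E: continuation. acc=(acc<<6)|0x0E=0x175CE
Completed: cp=U+175CE (starts at byte 8)

Answer: U+3A2A U+0039 U+0032 U+CB01 U+175CE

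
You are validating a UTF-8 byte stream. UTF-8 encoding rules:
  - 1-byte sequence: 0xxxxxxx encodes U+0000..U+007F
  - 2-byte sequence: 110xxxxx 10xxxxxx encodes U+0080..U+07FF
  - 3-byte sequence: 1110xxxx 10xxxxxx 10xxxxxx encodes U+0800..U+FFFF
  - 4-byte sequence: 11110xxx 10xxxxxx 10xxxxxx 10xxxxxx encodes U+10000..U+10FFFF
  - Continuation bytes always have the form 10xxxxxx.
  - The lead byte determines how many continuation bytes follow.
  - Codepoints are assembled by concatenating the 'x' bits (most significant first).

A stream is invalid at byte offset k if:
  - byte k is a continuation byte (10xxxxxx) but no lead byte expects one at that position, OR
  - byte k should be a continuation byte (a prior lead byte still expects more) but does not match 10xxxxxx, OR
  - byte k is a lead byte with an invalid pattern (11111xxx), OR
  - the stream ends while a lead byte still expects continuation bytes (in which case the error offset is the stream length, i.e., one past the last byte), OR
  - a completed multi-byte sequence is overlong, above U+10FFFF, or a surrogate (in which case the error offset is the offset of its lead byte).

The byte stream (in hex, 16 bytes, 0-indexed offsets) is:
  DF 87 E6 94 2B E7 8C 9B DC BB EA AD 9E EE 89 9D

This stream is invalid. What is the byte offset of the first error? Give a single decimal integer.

Answer: 4

Derivation:
Byte[0]=DF: 2-byte lead, need 1 cont bytes. acc=0x1F
Byte[1]=87: continuation. acc=(acc<<6)|0x07=0x7C7
Completed: cp=U+07C7 (starts at byte 0)
Byte[2]=E6: 3-byte lead, need 2 cont bytes. acc=0x6
Byte[3]=94: continuation. acc=(acc<<6)|0x14=0x194
Byte[4]=2B: expected 10xxxxxx continuation. INVALID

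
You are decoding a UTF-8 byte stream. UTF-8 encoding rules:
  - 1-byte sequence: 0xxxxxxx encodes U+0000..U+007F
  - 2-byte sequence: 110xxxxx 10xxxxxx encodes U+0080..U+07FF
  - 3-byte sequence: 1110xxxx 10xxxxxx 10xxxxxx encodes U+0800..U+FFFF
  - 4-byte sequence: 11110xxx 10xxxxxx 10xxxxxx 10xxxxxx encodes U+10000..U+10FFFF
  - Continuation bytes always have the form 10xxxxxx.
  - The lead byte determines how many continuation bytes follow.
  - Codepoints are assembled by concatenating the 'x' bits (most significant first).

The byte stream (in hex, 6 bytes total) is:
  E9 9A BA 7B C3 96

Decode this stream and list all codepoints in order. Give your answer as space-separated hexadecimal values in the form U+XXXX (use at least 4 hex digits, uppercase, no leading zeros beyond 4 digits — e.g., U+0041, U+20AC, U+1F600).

Byte[0]=E9: 3-byte lead, need 2 cont bytes. acc=0x9
Byte[1]=9A: continuation. acc=(acc<<6)|0x1A=0x25A
Byte[2]=BA: continuation. acc=(acc<<6)|0x3A=0x96BA
Completed: cp=U+96BA (starts at byte 0)
Byte[3]=7B: 1-byte ASCII. cp=U+007B
Byte[4]=C3: 2-byte lead, need 1 cont bytes. acc=0x3
Byte[5]=96: continuation. acc=(acc<<6)|0x16=0xD6
Completed: cp=U+00D6 (starts at byte 4)

Answer: U+96BA U+007B U+00D6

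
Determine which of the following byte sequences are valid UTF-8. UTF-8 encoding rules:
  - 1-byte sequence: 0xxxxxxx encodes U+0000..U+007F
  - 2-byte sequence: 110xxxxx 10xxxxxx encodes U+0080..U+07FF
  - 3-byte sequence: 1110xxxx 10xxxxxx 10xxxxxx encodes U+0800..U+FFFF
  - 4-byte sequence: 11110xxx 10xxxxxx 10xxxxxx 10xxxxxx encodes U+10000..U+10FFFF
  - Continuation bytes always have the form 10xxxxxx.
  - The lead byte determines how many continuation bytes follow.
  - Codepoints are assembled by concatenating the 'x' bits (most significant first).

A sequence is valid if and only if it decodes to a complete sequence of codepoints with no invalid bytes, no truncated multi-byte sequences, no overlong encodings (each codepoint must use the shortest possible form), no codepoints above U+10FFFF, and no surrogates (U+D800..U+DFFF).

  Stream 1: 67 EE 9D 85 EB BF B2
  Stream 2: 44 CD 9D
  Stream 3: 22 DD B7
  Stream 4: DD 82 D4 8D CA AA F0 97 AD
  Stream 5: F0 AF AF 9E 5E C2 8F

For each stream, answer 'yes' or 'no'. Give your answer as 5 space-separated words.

Answer: yes yes yes no yes

Derivation:
Stream 1: decodes cleanly. VALID
Stream 2: decodes cleanly. VALID
Stream 3: decodes cleanly. VALID
Stream 4: error at byte offset 9. INVALID
Stream 5: decodes cleanly. VALID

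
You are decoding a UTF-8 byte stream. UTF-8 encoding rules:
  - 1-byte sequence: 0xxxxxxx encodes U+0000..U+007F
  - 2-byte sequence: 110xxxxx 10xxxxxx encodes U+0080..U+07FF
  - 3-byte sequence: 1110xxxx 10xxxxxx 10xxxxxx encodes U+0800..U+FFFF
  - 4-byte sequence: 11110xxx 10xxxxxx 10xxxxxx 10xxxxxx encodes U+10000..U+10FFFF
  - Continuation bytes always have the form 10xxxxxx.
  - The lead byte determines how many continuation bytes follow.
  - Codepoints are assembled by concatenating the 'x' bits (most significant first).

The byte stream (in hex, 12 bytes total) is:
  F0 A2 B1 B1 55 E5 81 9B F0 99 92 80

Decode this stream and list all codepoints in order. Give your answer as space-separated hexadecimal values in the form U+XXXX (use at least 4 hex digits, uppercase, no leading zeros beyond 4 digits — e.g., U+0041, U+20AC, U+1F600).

Byte[0]=F0: 4-byte lead, need 3 cont bytes. acc=0x0
Byte[1]=A2: continuation. acc=(acc<<6)|0x22=0x22
Byte[2]=B1: continuation. acc=(acc<<6)|0x31=0x8B1
Byte[3]=B1: continuation. acc=(acc<<6)|0x31=0x22C71
Completed: cp=U+22C71 (starts at byte 0)
Byte[4]=55: 1-byte ASCII. cp=U+0055
Byte[5]=E5: 3-byte lead, need 2 cont bytes. acc=0x5
Byte[6]=81: continuation. acc=(acc<<6)|0x01=0x141
Byte[7]=9B: continuation. acc=(acc<<6)|0x1B=0x505B
Completed: cp=U+505B (starts at byte 5)
Byte[8]=F0: 4-byte lead, need 3 cont bytes. acc=0x0
Byte[9]=99: continuation. acc=(acc<<6)|0x19=0x19
Byte[10]=92: continuation. acc=(acc<<6)|0x12=0x652
Byte[11]=80: continuation. acc=(acc<<6)|0x00=0x19480
Completed: cp=U+19480 (starts at byte 8)

Answer: U+22C71 U+0055 U+505B U+19480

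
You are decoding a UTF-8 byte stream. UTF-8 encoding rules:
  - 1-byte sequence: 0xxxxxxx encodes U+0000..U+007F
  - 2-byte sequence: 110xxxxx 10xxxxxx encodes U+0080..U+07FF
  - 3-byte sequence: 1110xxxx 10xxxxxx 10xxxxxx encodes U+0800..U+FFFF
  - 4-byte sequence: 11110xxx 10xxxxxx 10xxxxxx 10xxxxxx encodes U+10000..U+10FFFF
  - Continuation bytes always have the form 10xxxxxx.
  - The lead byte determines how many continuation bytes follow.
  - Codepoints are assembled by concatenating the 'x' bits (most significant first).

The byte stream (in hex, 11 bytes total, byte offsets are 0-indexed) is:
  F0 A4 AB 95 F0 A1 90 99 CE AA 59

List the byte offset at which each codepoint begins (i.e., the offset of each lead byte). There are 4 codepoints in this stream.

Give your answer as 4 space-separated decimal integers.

Byte[0]=F0: 4-byte lead, need 3 cont bytes. acc=0x0
Byte[1]=A4: continuation. acc=(acc<<6)|0x24=0x24
Byte[2]=AB: continuation. acc=(acc<<6)|0x2B=0x92B
Byte[3]=95: continuation. acc=(acc<<6)|0x15=0x24AD5
Completed: cp=U+24AD5 (starts at byte 0)
Byte[4]=F0: 4-byte lead, need 3 cont bytes. acc=0x0
Byte[5]=A1: continuation. acc=(acc<<6)|0x21=0x21
Byte[6]=90: continuation. acc=(acc<<6)|0x10=0x850
Byte[7]=99: continuation. acc=(acc<<6)|0x19=0x21419
Completed: cp=U+21419 (starts at byte 4)
Byte[8]=CE: 2-byte lead, need 1 cont bytes. acc=0xE
Byte[9]=AA: continuation. acc=(acc<<6)|0x2A=0x3AA
Completed: cp=U+03AA (starts at byte 8)
Byte[10]=59: 1-byte ASCII. cp=U+0059

Answer: 0 4 8 10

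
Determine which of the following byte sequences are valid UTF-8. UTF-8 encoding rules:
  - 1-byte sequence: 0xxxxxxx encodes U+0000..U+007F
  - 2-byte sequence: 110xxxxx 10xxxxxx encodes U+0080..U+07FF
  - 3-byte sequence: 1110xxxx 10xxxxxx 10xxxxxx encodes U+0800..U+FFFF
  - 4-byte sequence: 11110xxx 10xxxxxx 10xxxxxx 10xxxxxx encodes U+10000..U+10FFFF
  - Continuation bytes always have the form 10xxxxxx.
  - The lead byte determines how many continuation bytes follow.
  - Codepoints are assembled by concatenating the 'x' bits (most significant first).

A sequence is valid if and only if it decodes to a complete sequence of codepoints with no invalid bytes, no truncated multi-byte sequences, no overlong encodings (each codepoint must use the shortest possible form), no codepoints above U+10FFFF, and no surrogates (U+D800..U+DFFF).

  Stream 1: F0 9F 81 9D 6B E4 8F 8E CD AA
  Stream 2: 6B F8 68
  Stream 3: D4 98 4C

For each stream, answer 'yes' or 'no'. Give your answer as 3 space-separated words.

Answer: yes no yes

Derivation:
Stream 1: decodes cleanly. VALID
Stream 2: error at byte offset 1. INVALID
Stream 3: decodes cleanly. VALID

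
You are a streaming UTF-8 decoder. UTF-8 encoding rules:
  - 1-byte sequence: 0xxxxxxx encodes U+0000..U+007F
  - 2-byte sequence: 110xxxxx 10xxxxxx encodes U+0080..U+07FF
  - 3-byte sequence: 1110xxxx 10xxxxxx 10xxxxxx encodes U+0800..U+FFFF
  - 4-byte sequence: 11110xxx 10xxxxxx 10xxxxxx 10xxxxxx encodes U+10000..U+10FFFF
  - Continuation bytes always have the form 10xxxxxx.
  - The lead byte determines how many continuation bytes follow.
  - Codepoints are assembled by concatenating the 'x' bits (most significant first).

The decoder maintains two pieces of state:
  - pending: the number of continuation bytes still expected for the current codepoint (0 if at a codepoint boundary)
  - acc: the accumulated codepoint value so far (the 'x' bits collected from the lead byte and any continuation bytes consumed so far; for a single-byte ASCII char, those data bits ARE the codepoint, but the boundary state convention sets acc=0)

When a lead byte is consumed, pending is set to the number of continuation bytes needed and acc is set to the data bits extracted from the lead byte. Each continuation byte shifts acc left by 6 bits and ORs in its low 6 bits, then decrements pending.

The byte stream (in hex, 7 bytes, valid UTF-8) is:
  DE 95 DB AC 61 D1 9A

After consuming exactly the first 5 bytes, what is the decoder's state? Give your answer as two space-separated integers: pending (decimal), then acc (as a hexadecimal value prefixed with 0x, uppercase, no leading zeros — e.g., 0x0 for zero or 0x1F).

Answer: 0 0x0

Derivation:
Byte[0]=DE: 2-byte lead. pending=1, acc=0x1E
Byte[1]=95: continuation. acc=(acc<<6)|0x15=0x795, pending=0
Byte[2]=DB: 2-byte lead. pending=1, acc=0x1B
Byte[3]=AC: continuation. acc=(acc<<6)|0x2C=0x6EC, pending=0
Byte[4]=61: 1-byte. pending=0, acc=0x0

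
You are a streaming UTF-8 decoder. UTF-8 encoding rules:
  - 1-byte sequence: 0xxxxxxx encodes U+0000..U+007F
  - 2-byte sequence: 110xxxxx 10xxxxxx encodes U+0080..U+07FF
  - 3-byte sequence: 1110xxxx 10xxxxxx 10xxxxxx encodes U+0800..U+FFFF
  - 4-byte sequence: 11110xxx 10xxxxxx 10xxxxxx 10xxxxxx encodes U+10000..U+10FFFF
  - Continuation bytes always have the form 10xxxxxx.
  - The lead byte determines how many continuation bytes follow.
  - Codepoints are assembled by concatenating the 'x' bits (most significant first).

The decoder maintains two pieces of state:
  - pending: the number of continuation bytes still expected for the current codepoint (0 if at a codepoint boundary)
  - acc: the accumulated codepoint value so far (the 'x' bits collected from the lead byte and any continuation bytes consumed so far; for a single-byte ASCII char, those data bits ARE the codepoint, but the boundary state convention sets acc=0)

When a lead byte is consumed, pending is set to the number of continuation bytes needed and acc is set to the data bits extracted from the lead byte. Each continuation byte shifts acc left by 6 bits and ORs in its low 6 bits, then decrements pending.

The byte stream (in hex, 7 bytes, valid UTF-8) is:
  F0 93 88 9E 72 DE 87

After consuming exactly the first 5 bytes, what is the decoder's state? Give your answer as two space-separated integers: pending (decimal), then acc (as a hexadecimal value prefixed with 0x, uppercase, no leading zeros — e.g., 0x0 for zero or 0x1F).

Answer: 0 0x0

Derivation:
Byte[0]=F0: 4-byte lead. pending=3, acc=0x0
Byte[1]=93: continuation. acc=(acc<<6)|0x13=0x13, pending=2
Byte[2]=88: continuation. acc=(acc<<6)|0x08=0x4C8, pending=1
Byte[3]=9E: continuation. acc=(acc<<6)|0x1E=0x1321E, pending=0
Byte[4]=72: 1-byte. pending=0, acc=0x0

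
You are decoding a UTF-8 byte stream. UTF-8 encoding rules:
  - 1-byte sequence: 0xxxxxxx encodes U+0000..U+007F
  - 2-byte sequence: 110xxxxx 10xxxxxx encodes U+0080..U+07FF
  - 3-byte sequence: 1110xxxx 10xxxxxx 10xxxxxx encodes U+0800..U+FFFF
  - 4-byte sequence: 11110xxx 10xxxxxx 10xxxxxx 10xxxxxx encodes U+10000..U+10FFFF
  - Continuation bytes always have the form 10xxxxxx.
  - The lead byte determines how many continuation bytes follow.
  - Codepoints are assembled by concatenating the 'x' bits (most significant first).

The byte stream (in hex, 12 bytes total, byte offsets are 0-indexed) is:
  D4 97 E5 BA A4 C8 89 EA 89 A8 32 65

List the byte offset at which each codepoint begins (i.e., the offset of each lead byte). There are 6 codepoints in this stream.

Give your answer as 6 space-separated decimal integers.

Byte[0]=D4: 2-byte lead, need 1 cont bytes. acc=0x14
Byte[1]=97: continuation. acc=(acc<<6)|0x17=0x517
Completed: cp=U+0517 (starts at byte 0)
Byte[2]=E5: 3-byte lead, need 2 cont bytes. acc=0x5
Byte[3]=BA: continuation. acc=(acc<<6)|0x3A=0x17A
Byte[4]=A4: continuation. acc=(acc<<6)|0x24=0x5EA4
Completed: cp=U+5EA4 (starts at byte 2)
Byte[5]=C8: 2-byte lead, need 1 cont bytes. acc=0x8
Byte[6]=89: continuation. acc=(acc<<6)|0x09=0x209
Completed: cp=U+0209 (starts at byte 5)
Byte[7]=EA: 3-byte lead, need 2 cont bytes. acc=0xA
Byte[8]=89: continuation. acc=(acc<<6)|0x09=0x289
Byte[9]=A8: continuation. acc=(acc<<6)|0x28=0xA268
Completed: cp=U+A268 (starts at byte 7)
Byte[10]=32: 1-byte ASCII. cp=U+0032
Byte[11]=65: 1-byte ASCII. cp=U+0065

Answer: 0 2 5 7 10 11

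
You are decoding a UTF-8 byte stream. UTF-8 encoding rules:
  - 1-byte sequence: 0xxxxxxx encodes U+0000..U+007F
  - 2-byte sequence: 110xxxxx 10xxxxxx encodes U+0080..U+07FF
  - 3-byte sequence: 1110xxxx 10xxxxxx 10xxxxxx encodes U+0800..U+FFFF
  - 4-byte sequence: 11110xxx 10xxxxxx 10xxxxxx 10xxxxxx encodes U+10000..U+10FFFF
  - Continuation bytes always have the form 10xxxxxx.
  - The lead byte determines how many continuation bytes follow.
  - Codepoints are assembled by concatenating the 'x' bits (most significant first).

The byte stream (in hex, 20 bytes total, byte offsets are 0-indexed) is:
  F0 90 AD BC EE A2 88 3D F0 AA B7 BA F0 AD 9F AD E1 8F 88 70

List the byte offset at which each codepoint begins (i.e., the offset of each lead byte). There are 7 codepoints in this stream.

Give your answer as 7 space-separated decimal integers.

Byte[0]=F0: 4-byte lead, need 3 cont bytes. acc=0x0
Byte[1]=90: continuation. acc=(acc<<6)|0x10=0x10
Byte[2]=AD: continuation. acc=(acc<<6)|0x2D=0x42D
Byte[3]=BC: continuation. acc=(acc<<6)|0x3C=0x10B7C
Completed: cp=U+10B7C (starts at byte 0)
Byte[4]=EE: 3-byte lead, need 2 cont bytes. acc=0xE
Byte[5]=A2: continuation. acc=(acc<<6)|0x22=0x3A2
Byte[6]=88: continuation. acc=(acc<<6)|0x08=0xE888
Completed: cp=U+E888 (starts at byte 4)
Byte[7]=3D: 1-byte ASCII. cp=U+003D
Byte[8]=F0: 4-byte lead, need 3 cont bytes. acc=0x0
Byte[9]=AA: continuation. acc=(acc<<6)|0x2A=0x2A
Byte[10]=B7: continuation. acc=(acc<<6)|0x37=0xAB7
Byte[11]=BA: continuation. acc=(acc<<6)|0x3A=0x2ADFA
Completed: cp=U+2ADFA (starts at byte 8)
Byte[12]=F0: 4-byte lead, need 3 cont bytes. acc=0x0
Byte[13]=AD: continuation. acc=(acc<<6)|0x2D=0x2D
Byte[14]=9F: continuation. acc=(acc<<6)|0x1F=0xB5F
Byte[15]=AD: continuation. acc=(acc<<6)|0x2D=0x2D7ED
Completed: cp=U+2D7ED (starts at byte 12)
Byte[16]=E1: 3-byte lead, need 2 cont bytes. acc=0x1
Byte[17]=8F: continuation. acc=(acc<<6)|0x0F=0x4F
Byte[18]=88: continuation. acc=(acc<<6)|0x08=0x13C8
Completed: cp=U+13C8 (starts at byte 16)
Byte[19]=70: 1-byte ASCII. cp=U+0070

Answer: 0 4 7 8 12 16 19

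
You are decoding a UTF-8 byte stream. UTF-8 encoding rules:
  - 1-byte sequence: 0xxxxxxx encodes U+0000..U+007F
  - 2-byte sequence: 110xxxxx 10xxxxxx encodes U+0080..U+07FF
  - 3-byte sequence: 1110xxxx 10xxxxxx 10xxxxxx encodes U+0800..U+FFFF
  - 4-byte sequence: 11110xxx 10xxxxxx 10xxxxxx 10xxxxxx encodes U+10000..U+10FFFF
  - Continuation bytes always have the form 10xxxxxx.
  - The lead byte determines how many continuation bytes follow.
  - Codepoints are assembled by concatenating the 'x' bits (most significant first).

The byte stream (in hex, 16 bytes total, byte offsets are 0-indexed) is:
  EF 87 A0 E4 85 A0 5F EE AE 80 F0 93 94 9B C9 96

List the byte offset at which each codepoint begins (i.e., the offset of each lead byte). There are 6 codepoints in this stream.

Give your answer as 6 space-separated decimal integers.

Answer: 0 3 6 7 10 14

Derivation:
Byte[0]=EF: 3-byte lead, need 2 cont bytes. acc=0xF
Byte[1]=87: continuation. acc=(acc<<6)|0x07=0x3C7
Byte[2]=A0: continuation. acc=(acc<<6)|0x20=0xF1E0
Completed: cp=U+F1E0 (starts at byte 0)
Byte[3]=E4: 3-byte lead, need 2 cont bytes. acc=0x4
Byte[4]=85: continuation. acc=(acc<<6)|0x05=0x105
Byte[5]=A0: continuation. acc=(acc<<6)|0x20=0x4160
Completed: cp=U+4160 (starts at byte 3)
Byte[6]=5F: 1-byte ASCII. cp=U+005F
Byte[7]=EE: 3-byte lead, need 2 cont bytes. acc=0xE
Byte[8]=AE: continuation. acc=(acc<<6)|0x2E=0x3AE
Byte[9]=80: continuation. acc=(acc<<6)|0x00=0xEB80
Completed: cp=U+EB80 (starts at byte 7)
Byte[10]=F0: 4-byte lead, need 3 cont bytes. acc=0x0
Byte[11]=93: continuation. acc=(acc<<6)|0x13=0x13
Byte[12]=94: continuation. acc=(acc<<6)|0x14=0x4D4
Byte[13]=9B: continuation. acc=(acc<<6)|0x1B=0x1351B
Completed: cp=U+1351B (starts at byte 10)
Byte[14]=C9: 2-byte lead, need 1 cont bytes. acc=0x9
Byte[15]=96: continuation. acc=(acc<<6)|0x16=0x256
Completed: cp=U+0256 (starts at byte 14)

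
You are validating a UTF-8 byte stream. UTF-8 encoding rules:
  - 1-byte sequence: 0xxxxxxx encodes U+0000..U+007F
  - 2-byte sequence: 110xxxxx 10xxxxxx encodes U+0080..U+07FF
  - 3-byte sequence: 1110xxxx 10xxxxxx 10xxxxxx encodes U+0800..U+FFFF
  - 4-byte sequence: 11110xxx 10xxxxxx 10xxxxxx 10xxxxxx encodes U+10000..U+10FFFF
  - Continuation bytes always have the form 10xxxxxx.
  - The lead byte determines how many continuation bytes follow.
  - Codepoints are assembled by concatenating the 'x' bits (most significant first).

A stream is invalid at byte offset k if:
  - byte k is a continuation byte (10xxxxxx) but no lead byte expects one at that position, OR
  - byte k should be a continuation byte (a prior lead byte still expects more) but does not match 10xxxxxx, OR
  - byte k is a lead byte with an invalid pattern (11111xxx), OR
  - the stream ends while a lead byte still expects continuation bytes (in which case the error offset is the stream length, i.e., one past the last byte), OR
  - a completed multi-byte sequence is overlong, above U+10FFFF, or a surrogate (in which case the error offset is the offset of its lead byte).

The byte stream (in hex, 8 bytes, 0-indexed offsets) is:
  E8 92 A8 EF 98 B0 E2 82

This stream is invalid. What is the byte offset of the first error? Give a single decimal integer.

Answer: 8

Derivation:
Byte[0]=E8: 3-byte lead, need 2 cont bytes. acc=0x8
Byte[1]=92: continuation. acc=(acc<<6)|0x12=0x212
Byte[2]=A8: continuation. acc=(acc<<6)|0x28=0x84A8
Completed: cp=U+84A8 (starts at byte 0)
Byte[3]=EF: 3-byte lead, need 2 cont bytes. acc=0xF
Byte[4]=98: continuation. acc=(acc<<6)|0x18=0x3D8
Byte[5]=B0: continuation. acc=(acc<<6)|0x30=0xF630
Completed: cp=U+F630 (starts at byte 3)
Byte[6]=E2: 3-byte lead, need 2 cont bytes. acc=0x2
Byte[7]=82: continuation. acc=(acc<<6)|0x02=0x82
Byte[8]: stream ended, expected continuation. INVALID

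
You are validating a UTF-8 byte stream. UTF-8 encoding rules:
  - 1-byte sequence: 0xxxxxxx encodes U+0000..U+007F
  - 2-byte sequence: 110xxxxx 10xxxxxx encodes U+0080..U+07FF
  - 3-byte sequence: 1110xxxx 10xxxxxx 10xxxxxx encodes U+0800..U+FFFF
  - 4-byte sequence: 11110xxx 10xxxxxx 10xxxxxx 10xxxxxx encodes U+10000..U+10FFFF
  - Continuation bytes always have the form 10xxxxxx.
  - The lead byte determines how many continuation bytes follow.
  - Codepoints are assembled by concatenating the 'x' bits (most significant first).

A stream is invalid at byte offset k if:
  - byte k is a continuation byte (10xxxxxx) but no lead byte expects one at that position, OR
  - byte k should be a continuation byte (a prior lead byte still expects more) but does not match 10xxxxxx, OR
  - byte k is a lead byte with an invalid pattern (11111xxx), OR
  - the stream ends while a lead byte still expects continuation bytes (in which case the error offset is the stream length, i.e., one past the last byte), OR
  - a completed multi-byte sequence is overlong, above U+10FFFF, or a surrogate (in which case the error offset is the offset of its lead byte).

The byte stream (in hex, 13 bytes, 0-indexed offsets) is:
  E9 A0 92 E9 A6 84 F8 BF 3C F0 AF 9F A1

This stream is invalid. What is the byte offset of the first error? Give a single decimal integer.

Answer: 6

Derivation:
Byte[0]=E9: 3-byte lead, need 2 cont bytes. acc=0x9
Byte[1]=A0: continuation. acc=(acc<<6)|0x20=0x260
Byte[2]=92: continuation. acc=(acc<<6)|0x12=0x9812
Completed: cp=U+9812 (starts at byte 0)
Byte[3]=E9: 3-byte lead, need 2 cont bytes. acc=0x9
Byte[4]=A6: continuation. acc=(acc<<6)|0x26=0x266
Byte[5]=84: continuation. acc=(acc<<6)|0x04=0x9984
Completed: cp=U+9984 (starts at byte 3)
Byte[6]=F8: INVALID lead byte (not 0xxx/110x/1110/11110)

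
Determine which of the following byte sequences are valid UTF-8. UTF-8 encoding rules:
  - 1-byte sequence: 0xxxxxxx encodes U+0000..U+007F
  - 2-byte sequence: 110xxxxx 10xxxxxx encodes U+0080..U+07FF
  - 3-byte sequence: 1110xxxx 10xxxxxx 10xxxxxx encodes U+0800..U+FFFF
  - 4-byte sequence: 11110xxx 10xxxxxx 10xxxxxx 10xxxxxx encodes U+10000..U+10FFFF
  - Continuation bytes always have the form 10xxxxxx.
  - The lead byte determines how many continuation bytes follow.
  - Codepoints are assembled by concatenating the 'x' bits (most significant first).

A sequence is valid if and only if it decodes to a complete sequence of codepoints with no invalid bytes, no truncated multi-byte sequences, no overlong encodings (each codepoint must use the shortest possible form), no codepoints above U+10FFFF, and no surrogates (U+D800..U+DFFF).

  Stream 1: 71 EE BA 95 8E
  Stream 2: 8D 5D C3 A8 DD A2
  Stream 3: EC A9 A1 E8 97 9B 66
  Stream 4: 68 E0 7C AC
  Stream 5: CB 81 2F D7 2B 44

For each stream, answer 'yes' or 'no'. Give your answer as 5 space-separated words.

Stream 1: error at byte offset 4. INVALID
Stream 2: error at byte offset 0. INVALID
Stream 3: decodes cleanly. VALID
Stream 4: error at byte offset 2. INVALID
Stream 5: error at byte offset 4. INVALID

Answer: no no yes no no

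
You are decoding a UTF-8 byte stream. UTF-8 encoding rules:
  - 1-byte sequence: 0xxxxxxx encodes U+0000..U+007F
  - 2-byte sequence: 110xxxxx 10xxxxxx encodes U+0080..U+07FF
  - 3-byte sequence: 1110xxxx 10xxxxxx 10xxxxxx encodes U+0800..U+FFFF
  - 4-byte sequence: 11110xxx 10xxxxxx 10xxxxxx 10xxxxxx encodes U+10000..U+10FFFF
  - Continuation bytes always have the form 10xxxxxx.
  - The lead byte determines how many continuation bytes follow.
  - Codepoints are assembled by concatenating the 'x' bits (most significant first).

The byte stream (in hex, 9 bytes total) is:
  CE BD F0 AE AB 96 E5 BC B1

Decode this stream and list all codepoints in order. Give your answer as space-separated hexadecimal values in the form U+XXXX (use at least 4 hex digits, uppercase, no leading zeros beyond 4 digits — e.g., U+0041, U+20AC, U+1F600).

Answer: U+03BD U+2EAD6 U+5F31

Derivation:
Byte[0]=CE: 2-byte lead, need 1 cont bytes. acc=0xE
Byte[1]=BD: continuation. acc=(acc<<6)|0x3D=0x3BD
Completed: cp=U+03BD (starts at byte 0)
Byte[2]=F0: 4-byte lead, need 3 cont bytes. acc=0x0
Byte[3]=AE: continuation. acc=(acc<<6)|0x2E=0x2E
Byte[4]=AB: continuation. acc=(acc<<6)|0x2B=0xBAB
Byte[5]=96: continuation. acc=(acc<<6)|0x16=0x2EAD6
Completed: cp=U+2EAD6 (starts at byte 2)
Byte[6]=E5: 3-byte lead, need 2 cont bytes. acc=0x5
Byte[7]=BC: continuation. acc=(acc<<6)|0x3C=0x17C
Byte[8]=B1: continuation. acc=(acc<<6)|0x31=0x5F31
Completed: cp=U+5F31 (starts at byte 6)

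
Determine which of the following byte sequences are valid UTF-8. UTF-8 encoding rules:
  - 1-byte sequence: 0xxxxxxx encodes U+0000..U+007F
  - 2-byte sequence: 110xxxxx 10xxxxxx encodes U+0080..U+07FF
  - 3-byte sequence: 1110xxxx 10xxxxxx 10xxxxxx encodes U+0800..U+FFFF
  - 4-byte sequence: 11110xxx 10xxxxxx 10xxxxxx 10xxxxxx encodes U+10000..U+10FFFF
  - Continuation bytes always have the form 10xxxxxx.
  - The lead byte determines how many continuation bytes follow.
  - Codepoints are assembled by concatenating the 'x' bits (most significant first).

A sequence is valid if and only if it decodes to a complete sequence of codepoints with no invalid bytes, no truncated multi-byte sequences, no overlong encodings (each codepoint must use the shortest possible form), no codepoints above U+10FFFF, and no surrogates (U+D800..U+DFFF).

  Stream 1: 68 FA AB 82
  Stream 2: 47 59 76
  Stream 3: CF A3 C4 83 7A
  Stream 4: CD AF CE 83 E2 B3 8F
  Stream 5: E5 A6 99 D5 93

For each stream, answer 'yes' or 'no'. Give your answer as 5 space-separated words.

Stream 1: error at byte offset 1. INVALID
Stream 2: decodes cleanly. VALID
Stream 3: decodes cleanly. VALID
Stream 4: decodes cleanly. VALID
Stream 5: decodes cleanly. VALID

Answer: no yes yes yes yes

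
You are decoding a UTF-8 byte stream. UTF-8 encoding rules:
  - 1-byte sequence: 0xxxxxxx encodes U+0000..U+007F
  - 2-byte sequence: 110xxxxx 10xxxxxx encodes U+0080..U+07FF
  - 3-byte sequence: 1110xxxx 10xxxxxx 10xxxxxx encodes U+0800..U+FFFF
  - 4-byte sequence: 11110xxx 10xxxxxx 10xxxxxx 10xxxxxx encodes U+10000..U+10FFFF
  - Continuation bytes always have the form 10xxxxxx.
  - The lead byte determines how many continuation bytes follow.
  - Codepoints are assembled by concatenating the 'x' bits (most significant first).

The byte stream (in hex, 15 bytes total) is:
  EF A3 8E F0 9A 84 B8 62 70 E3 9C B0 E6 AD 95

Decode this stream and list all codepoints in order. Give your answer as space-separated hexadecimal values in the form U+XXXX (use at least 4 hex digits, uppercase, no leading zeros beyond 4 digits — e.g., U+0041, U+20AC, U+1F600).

Answer: U+F8CE U+1A138 U+0062 U+0070 U+3730 U+6B55

Derivation:
Byte[0]=EF: 3-byte lead, need 2 cont bytes. acc=0xF
Byte[1]=A3: continuation. acc=(acc<<6)|0x23=0x3E3
Byte[2]=8E: continuation. acc=(acc<<6)|0x0E=0xF8CE
Completed: cp=U+F8CE (starts at byte 0)
Byte[3]=F0: 4-byte lead, need 3 cont bytes. acc=0x0
Byte[4]=9A: continuation. acc=(acc<<6)|0x1A=0x1A
Byte[5]=84: continuation. acc=(acc<<6)|0x04=0x684
Byte[6]=B8: continuation. acc=(acc<<6)|0x38=0x1A138
Completed: cp=U+1A138 (starts at byte 3)
Byte[7]=62: 1-byte ASCII. cp=U+0062
Byte[8]=70: 1-byte ASCII. cp=U+0070
Byte[9]=E3: 3-byte lead, need 2 cont bytes. acc=0x3
Byte[10]=9C: continuation. acc=(acc<<6)|0x1C=0xDC
Byte[11]=B0: continuation. acc=(acc<<6)|0x30=0x3730
Completed: cp=U+3730 (starts at byte 9)
Byte[12]=E6: 3-byte lead, need 2 cont bytes. acc=0x6
Byte[13]=AD: continuation. acc=(acc<<6)|0x2D=0x1AD
Byte[14]=95: continuation. acc=(acc<<6)|0x15=0x6B55
Completed: cp=U+6B55 (starts at byte 12)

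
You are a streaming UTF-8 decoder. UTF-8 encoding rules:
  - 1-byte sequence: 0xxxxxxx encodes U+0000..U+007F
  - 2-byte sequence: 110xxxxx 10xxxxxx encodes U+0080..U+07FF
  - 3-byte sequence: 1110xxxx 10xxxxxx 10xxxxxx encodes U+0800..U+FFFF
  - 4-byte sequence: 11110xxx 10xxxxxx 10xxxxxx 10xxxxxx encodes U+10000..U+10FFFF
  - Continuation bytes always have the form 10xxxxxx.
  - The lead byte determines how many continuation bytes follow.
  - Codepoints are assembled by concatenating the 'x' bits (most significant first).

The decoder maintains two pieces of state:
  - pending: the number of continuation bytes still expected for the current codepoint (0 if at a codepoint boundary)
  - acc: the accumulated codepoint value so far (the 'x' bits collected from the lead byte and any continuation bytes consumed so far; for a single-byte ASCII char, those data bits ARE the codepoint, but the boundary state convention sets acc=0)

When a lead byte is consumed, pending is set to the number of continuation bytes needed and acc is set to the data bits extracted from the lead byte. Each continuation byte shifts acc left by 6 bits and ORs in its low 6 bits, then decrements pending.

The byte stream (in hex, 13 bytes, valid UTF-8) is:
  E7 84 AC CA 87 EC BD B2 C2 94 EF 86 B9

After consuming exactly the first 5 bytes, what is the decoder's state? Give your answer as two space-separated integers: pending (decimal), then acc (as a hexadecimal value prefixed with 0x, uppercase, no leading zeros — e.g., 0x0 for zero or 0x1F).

Byte[0]=E7: 3-byte lead. pending=2, acc=0x7
Byte[1]=84: continuation. acc=(acc<<6)|0x04=0x1C4, pending=1
Byte[2]=AC: continuation. acc=(acc<<6)|0x2C=0x712C, pending=0
Byte[3]=CA: 2-byte lead. pending=1, acc=0xA
Byte[4]=87: continuation. acc=(acc<<6)|0x07=0x287, pending=0

Answer: 0 0x287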